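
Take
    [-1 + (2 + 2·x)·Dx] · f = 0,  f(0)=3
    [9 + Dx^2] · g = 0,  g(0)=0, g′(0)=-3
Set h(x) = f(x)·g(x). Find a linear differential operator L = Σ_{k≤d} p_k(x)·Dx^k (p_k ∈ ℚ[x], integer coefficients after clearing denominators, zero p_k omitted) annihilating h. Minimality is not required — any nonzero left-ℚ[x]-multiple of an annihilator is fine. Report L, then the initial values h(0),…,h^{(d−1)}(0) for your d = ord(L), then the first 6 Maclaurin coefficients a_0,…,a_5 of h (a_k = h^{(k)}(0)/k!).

f: a_k = 3, 3/2, -3/8, 3/16, -15/128, 21/256, …
g: a_k = 0, -3, 0, 9/2, 0, -81/40, …
Sym-product of L_f,L_g gives L₀ (≤ ord 2).
L = (39 + 72·x + 36·x^2) + (-4 - 4·x)·Dx + (4 + 8·x + 4·x^2)·Dx^2  (order 2).
h: a_k = 0, -9, -9/2, 117/8, 99/16, -4743/640, …
ICs: h(0) = 0, h′(0) = -9.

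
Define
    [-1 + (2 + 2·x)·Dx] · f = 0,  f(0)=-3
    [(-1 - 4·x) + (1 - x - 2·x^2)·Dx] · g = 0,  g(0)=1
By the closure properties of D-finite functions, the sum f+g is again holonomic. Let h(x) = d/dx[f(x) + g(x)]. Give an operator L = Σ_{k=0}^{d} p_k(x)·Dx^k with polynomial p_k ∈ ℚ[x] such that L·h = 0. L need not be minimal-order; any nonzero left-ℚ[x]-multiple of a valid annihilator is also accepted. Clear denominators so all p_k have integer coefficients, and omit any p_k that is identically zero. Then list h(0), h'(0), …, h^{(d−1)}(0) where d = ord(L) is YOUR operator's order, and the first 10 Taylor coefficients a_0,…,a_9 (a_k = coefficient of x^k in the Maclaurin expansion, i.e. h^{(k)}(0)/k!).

L = (-78 - 288·x - 288·x^2 - 240·x^3) + (-117 - 693·x - 1188·x^2 - 1332·x^3 - 720·x^4)·Dx + (26 + 52·x + 2·x^2 - 208·x^3 - 344·x^4 - 160·x^5)·Dx^2  (order 2).
h: a_k = -1/2, 27/4, 231/16, 1423/32, 26775/256, 132285/512, 1217867/2048, 5604615/4096, 201110679/65536, 895258225/131072, …
ICs: h(0) = -1/2, h′(0) = 27/4.

f: a_k = -3, -3/2, 3/8, -3/16, 15/128, -21/256, 63/1024, -99/2048, 1287/32768, -2145/65536, …
g: a_k = 1, 1, 3, 5, 11, 21, 43, 85, 171, 341, …
f+g: L₀ = lclm(L_f,L_g), ord ≤ 1+1.
h₀' ⇒ L via d/dx closure of L₀.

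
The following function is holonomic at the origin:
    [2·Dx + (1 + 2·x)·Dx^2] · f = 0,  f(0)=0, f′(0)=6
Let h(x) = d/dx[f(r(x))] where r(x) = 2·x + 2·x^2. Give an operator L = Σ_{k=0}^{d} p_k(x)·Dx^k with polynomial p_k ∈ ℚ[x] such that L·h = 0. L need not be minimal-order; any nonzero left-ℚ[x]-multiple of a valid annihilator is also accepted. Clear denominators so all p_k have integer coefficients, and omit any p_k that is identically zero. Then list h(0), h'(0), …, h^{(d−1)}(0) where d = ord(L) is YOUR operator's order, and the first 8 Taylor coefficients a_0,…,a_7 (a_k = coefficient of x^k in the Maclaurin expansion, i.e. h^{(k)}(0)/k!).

L = 2 + (1 + 2·x)·Dx  (order 1).
h: a_k = 12, -24, 48, -96, 192, -384, 768, -1536, …
ICs: h(0) = 12.

f: a_k = 0, 6, -6, 8, -12, 96/5, -32, 384/7, …
h₀=f(r): pull back L_f along r ⇒ L₀.
h=h₀': d/dx-closure on L₀ ⇒ L.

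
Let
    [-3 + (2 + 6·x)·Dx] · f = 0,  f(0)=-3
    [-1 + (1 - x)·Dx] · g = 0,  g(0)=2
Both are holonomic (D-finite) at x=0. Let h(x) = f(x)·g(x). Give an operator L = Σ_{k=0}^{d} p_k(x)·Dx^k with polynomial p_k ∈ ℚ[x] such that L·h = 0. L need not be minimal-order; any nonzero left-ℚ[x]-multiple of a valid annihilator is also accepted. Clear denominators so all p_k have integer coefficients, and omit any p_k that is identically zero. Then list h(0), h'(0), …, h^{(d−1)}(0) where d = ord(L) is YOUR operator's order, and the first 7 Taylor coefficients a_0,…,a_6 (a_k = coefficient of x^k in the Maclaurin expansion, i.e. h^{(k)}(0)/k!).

f: a_k = -3, -9/2, 27/8, -81/16, 1215/128, -5103/256, 45927/1024, …
g: a_k = 2, 2, 2, 2, 2, 2, 2, …
Sym-product of L_f,L_g gives L₀ (≤ ord 1).
L = (5 + 3·x) + (-2 - 4·x + 6·x^2)·Dx  (order 1).
h: a_k = -6, -15, -33/4, -147/8, 39/64, -5025/128, 25827/512, …
ICs: h(0) = -6.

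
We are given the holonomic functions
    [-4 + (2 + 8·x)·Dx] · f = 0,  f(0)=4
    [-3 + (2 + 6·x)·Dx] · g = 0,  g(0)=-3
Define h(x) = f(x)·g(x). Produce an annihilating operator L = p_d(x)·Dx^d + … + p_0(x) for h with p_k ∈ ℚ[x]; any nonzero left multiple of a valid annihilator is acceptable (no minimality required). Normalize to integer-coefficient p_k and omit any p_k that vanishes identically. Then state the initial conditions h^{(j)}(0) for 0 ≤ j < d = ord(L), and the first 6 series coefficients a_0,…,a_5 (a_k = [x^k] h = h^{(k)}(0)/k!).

f: a_k = 4, 8, -8, 16, -40, 112, …
g: a_k = -3, -9/2, 27/8, -81/16, 1215/128, -5103/256, …
L₀ := L_f ⊗_s L_g (sym. prod.), ord ≤ 1.
L = (-7 - 24·x) + (2 + 14·x + 24·x^2)·Dx  (order 1).
h: a_k = -12, -42, 3/2, -21/4, 591/32, -4179/64, …
ICs: h(0) = -12.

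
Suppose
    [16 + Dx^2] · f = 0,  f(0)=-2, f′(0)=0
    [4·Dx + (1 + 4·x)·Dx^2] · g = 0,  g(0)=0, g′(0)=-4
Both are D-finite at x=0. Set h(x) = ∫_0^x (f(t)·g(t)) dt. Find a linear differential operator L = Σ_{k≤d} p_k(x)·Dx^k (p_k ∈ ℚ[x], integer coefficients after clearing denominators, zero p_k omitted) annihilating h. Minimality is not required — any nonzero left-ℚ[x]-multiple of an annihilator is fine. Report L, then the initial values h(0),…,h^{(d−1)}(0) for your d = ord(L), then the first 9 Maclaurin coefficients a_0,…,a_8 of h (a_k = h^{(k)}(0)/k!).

f: a_k = -2, 0, 16, 0, -64/3, 0, 512/45, 0, -1024/315, …
g: a_k = 0, -4, 8, -64/3, 64, -1024/5, 2048/3, -16384/7, 8192, …
f·g: L₀ = L_f ⊗_s L_g, ord ≤ 2·2.
h=∫h₀ ⇒ L = L₀·Dx.
L = (-768 + 6144·x + 77824·x^2 + 262144·x^3 + 262144·x^4)·Dx + (256 + 5120·x + 24576·x^2 + 32768·x^3)·Dx^2 + (1280·x + 10752·x^2 + 32768·x^3 + 32768·x^4)·Dx^3 + (16 + 320·x + 1536·x^2 + 2048·x^3)·Dx^4 + (3 + 56·x + 368·x^2 + 1024·x^3 + 1024·x^4)·Dx^5  (order 5).
h: a_k = 0, 0, 4, -16/3, -16/3, 0, 128/5, -512/7, 7936/35, …
ICs: h(0) = 0, h′(0) = 0, h′′(0) = 8, h′′′(0) = -32, h′′′′(0) = -128.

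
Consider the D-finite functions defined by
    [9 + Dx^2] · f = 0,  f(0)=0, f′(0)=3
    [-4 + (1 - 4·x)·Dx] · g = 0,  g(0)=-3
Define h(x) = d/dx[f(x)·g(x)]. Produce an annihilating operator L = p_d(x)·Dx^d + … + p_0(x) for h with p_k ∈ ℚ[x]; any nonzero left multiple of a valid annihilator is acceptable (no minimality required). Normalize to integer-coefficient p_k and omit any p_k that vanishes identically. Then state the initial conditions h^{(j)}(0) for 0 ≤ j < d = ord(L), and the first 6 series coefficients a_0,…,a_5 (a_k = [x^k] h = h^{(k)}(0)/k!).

f: a_k = 0, 3, 0, -9/2, 0, 81/40, …
g: a_k = -3, -12, -48, -192, -768, -3072, …
Product ⇒ symmetric product L₀, ord ≤ 2.
Differentiate: ansatz ord ≤ ord L₀ ⇒ L.
L = (-23 - 72·x + 144·x^2) + (-8 + 32·x)·Dx + (1 - 8·x + 16·x^2)·Dx^2  (order 2).
h: a_k = -9, -72, -783/2, -2088, -83763/8, -251289/5, …
ICs: h(0) = -9, h′(0) = -72.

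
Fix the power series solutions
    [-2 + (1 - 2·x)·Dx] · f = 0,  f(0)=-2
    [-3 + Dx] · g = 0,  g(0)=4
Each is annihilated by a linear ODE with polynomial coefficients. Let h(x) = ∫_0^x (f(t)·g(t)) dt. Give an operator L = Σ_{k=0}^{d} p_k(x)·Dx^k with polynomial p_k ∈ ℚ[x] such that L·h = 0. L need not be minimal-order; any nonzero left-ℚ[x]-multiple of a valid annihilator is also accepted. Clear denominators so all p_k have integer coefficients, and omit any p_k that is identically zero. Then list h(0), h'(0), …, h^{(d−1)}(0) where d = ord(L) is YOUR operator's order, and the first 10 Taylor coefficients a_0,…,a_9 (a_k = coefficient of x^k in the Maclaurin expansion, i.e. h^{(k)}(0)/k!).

f: a_k = -2, -4, -8, -16, -32, -64, -128, -256, -512, -1024, …
g: a_k = 4, 12, 18, 18, 27/2, 81/10, 81/20, 243/140, 729/1120, 243/1120, …
Sym-product of L_f,L_g gives L₀ (≤ ord 1).
∫: right-multiply L₀ by Dx.
L = (5 - 6·x)·Dx + (-1 + 2·x)·Dx^2  (order 2).
h: a_k = 0, -8, -20, -116/3, -67, -563/5, -5711/30, -655/2, -321193/560, -5139817/5040, …
ICs: h(0) = 0, h′(0) = -8.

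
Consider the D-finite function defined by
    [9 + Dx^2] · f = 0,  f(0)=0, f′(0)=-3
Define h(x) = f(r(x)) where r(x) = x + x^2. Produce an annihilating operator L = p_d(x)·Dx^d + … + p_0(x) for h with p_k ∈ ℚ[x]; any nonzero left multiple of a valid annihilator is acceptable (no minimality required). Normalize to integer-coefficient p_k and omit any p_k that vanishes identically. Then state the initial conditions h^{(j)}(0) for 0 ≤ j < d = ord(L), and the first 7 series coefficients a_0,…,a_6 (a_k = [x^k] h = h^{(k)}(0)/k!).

f: a_k = 0, -3, 0, 9/2, 0, -81/40, 0, …
Substitute x→r, Dx→(1/r')Dx; clear ⇒ L₀.
L = (9 + 54·x + 108·x^2 + 72·x^3) - 2·Dx + (1 + 2·x)·Dx^2  (order 2).
h: a_k = 0, -3, -3, 9/2, 27/2, 459/40, -45/8, …
ICs: h(0) = 0, h′(0) = -3.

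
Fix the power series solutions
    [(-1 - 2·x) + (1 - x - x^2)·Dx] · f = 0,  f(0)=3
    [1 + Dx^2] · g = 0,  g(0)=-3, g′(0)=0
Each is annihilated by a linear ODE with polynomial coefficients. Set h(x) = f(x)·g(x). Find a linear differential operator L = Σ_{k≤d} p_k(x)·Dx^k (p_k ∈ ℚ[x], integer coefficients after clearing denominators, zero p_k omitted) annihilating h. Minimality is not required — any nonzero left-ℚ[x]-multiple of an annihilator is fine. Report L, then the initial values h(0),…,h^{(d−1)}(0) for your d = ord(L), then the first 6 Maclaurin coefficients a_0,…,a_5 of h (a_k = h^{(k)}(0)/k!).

f: a_k = 3, 3, 6, 9, 15, 24, …
g: a_k = -3, 0, 3/2, 0, -1/8, 0, …
f·g: L₀ = L_f ⊗_s L_g, ord ≤ 1·2.
L = (1 + x + x^2) + (2 + 4·x)·Dx + (-1 + x + x^2)·Dx^2  (order 2).
h: a_k = -9, -9, -27/2, -45/2, -291/8, -471/8, …
ICs: h(0) = -9, h′(0) = -9.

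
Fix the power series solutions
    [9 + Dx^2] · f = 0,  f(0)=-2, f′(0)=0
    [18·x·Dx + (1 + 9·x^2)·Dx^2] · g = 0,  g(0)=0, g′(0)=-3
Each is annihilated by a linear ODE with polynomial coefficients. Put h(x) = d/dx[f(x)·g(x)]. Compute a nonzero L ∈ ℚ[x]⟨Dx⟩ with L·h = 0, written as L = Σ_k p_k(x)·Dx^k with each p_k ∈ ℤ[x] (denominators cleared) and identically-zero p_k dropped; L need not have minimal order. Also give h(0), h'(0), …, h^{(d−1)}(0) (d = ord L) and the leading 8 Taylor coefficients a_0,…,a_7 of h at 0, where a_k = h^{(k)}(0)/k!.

f: a_k = -2, 0, 9, 0, -27/4, 0, 81/40, 0, …
g: a_k = 0, -3, 0, 9, 0, -243/5, 0, 2187/7, …
h₀=f·g: eliminate ⇒ L₀, order ≤ 2·2.
Derive L from L₀ (diff closure).
L = (8910 + 214326·x^2 + 3024621·x^4 + 5668704·x^6 + 6377292·x^8 + 9565938·x^10 + 43046721·x^12) + (5508·x + 207036·x^3 + 1837080·x^5 + 4723920·x^7 + 10628820·x^9 + 19131876·x^11)·Dx + (1080 + 27540·x^2 + 389286·x^4 + 971028·x^6 + 1889568·x^8 + 4251528·x^10 + 9565938·x^12)·Dx^2 + (612·x + 23004·x^3 + 204120·x^5 + 524880·x^7 + 1180980·x^9 + 2125764·x^11)·Dx^3 + (10 + 414·x^2 + 5913·x^4 + 37908·x^6 + 131220·x^8 + 354294·x^10 + 531441·x^12)·Dx^4  (order 4).
h: a_k = 6, 0, -135, 0, 3969/4, 0, -316143/40, 0, …
ICs: h(0) = 6, h′(0) = 0, h′′(0) = -270, h′′′(0) = 0.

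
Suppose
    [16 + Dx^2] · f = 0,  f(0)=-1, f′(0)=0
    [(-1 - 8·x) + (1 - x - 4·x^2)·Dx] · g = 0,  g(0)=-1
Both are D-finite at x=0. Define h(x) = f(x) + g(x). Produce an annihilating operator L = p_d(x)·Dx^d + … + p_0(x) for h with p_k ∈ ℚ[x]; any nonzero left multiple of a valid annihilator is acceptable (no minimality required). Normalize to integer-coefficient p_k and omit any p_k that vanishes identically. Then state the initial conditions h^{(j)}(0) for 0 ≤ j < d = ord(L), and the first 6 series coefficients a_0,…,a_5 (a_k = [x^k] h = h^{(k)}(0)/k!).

f: a_k = -1, 0, 8, 0, -32/3, 0, …
g: a_k = -1, -1, -5, -9, -29, -65, …
L₀ := lclm(L_f,L_g); ord L₀ ≤ 2+1.
L = (-560 - 4608·x - 1664·x^2 - 6144·x^3 - 10240·x^4 - 16384·x^5) + (208 - 272·x - 896·x^2 + 1408·x^3 + 1536·x^4 - 6144·x^5 - 8192·x^6)·Dx + (-35 - 288·x - 104·x^2 - 384·x^3 - 640·x^4 - 1024·x^5)·Dx^2 + (13 - 17·x - 56·x^2 + 88·x^3 + 96·x^4 - 384·x^5 - 512·x^6)·Dx^3  (order 3).
h: a_k = -2, -1, 3, -9, -119/3, -65, …
ICs: h(0) = -2, h′(0) = -1, h′′(0) = 6.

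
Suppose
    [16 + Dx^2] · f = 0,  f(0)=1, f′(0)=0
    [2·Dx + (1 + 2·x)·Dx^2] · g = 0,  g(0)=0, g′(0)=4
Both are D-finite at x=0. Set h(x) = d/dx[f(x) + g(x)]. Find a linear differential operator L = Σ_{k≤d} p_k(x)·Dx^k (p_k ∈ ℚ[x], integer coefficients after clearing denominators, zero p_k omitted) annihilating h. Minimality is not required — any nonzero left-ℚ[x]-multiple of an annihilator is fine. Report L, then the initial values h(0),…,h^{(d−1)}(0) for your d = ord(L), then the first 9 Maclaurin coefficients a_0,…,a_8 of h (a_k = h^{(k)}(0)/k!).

f: a_k = 1, 0, -8, 0, 32/3, 0, -256/45, 0, 512/315, …
g: a_k = 0, 4, -4, 16/3, -8, 64/5, -64/3, 256/7, -64, …
Sum ⇒ L₀ = lclm(L_f,L_g) in ℚ(x)⟨Dx⟩.
h₀' ⇒ L via d/dx closure of L₀.
L = (160 + 256·x + 256·x^2) + (48 + 224·x + 384·x^2 + 256·x^3)·Dx + (10 + 16·x + 16·x^2)·Dx^2 + (3 + 14·x + 24·x^2 + 16·x^3)·Dx^3  (order 3).
h: a_k = 4, -24, 16, 32/3, 64, -2432/15, 256, -157184/315, 1024, …
ICs: h(0) = 4, h′(0) = -24, h′′(0) = 32.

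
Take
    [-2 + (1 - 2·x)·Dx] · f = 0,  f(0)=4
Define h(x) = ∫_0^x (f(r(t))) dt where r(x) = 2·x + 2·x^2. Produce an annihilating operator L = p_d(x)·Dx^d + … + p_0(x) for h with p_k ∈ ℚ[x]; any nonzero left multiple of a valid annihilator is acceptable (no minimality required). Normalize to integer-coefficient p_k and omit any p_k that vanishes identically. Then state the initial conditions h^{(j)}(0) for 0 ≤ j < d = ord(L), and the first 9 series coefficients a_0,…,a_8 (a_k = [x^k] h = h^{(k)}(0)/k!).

f: a_k = 4, 8, 16, 32, 64, 128, 256, 512, 1024, …
L₀ from L_f via x↦r, Dx↦r'^{-1}Dx.
∫: right-multiply L₀ by Dx.
L = (4 + 8·x)·Dx + (-1 + 4·x + 4·x^2)·Dx^2  (order 2).
h: a_k = 0, 4, 8, 80/3, 96, 1856/5, 4480/3, 43264/7, 26112, …
ICs: h(0) = 0, h′(0) = 4.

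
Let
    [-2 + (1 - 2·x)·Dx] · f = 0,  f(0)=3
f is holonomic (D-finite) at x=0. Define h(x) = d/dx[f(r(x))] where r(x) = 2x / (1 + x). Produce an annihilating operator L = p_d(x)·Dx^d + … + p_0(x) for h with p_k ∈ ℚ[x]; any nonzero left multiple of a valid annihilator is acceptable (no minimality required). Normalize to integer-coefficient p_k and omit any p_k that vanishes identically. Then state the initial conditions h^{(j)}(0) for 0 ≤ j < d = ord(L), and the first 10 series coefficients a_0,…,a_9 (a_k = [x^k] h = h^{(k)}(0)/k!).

L = 6 + (-1 + 3·x)·Dx  (order 1).
h: a_k = 12, 72, 324, 1296, 4860, 17496, 61236, 209952, 708588, 2361960, …
ICs: h(0) = 12.

f: a_k = 3, 6, 12, 24, 48, 96, 192, 384, 768, 1536, …
L₀ from L_f via x↦r, Dx↦r'^{-1}Dx.
Derive L from L₀ (diff closure).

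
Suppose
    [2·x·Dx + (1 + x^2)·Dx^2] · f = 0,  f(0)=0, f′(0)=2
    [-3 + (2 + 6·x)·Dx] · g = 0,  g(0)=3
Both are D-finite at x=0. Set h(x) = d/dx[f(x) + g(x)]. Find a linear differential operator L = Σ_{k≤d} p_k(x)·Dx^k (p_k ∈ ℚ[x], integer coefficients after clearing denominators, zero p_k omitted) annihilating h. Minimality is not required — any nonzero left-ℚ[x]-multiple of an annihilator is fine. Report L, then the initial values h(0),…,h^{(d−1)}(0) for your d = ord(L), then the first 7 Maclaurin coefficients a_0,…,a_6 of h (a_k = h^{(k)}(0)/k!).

f: a_k = 0, 2, 0, -2/3, 0, 2/5, 0, …
g: a_k = 3, 9/2, -27/8, 81/16, -1215/128, 5103/256, -45927/1024, …
Sum ⇒ L₀ = lclm(L_f,L_g) in ℚ(x)⟨Dx⟩.
Derive L from L₀ (diff closure).
L = (-12 - 90·x + 36·x^2 + 54·x^3) + (-35 - 48·x - 102·x^2 + 144·x^3 + 189·x^4)·Dx + (-6 - 10·x + 36·x^2 + 44·x^3 + 42·x^4 + 54·x^5)·Dx^2  (order 2).
h: a_k = 13/2, -27/4, 211/16, -1215/32, 26027/256, -137781/512, 1511495/2048, …
ICs: h(0) = 13/2, h′(0) = -27/4.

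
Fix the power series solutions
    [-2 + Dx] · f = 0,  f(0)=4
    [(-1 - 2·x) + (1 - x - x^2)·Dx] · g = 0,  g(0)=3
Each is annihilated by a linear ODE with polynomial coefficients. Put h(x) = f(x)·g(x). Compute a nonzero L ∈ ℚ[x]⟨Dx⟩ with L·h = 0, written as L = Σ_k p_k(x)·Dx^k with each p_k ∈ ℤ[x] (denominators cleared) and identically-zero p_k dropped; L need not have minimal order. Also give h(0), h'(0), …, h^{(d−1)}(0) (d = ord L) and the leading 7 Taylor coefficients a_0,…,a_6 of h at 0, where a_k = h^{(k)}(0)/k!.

L = (3 - 2·x^2) + (-1 + x + x^2)·Dx  (order 1).
h: a_k = 12, 36, 72, 124, 204, 1656/5, 8044/15, …
ICs: h(0) = 12.

f: a_k = 4, 8, 8, 16/3, 8/3, 16/15, 16/45, …
g: a_k = 3, 3, 6, 9, 15, 24, 39, …
Product ⇒ symmetric product L₀, ord ≤ 1.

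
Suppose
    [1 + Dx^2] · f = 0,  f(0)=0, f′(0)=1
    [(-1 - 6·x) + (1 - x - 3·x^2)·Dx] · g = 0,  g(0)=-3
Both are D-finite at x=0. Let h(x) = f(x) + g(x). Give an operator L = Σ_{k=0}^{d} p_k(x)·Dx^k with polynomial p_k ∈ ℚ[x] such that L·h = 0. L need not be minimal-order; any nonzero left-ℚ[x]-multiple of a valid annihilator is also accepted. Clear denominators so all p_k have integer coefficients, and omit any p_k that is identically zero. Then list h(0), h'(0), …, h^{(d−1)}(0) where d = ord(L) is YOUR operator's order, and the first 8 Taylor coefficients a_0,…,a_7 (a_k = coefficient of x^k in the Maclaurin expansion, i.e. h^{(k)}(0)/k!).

f: a_k = 0, 1, 0, -1/6, 0, 1/120, 0, -1/5040, …
g: a_k = -3, -3, -12, -21, -57, -120, -291, -651, …
f+g: L₀ = lclm(L_f,L_g), ord ≤ 2+1.
L = (-43 - 292·x - 307·x^2 - 624·x^3 - 45·x^4 - 54·x^5) + (9 + 7·x + 6·x^2 - 91·x^3 - 144·x^4 - 27·x^5 - 27·x^6)·Dx + (-43 - 292·x - 307·x^2 - 624·x^3 - 45·x^4 - 54·x^5)·Dx^2 + (9 + 7·x + 6·x^2 - 91·x^3 - 144·x^4 - 27·x^5 - 27·x^6)·Dx^3  (order 3).
h: a_k = -3, -2, -12, -127/6, -57, -14399/120, -291, -3281041/5040, …
ICs: h(0) = -3, h′(0) = -2, h′′(0) = -24.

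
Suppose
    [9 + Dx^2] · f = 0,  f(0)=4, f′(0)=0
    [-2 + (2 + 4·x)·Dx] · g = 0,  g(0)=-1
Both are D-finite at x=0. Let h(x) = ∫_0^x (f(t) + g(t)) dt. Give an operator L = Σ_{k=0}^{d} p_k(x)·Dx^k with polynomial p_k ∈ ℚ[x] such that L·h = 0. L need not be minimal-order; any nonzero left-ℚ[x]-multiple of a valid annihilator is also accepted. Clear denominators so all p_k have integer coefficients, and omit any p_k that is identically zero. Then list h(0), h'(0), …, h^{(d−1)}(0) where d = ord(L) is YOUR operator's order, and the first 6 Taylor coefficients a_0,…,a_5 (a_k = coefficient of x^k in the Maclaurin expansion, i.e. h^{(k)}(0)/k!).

f: a_k = 4, 0, -18, 0, 27/2, 0, …
g: a_k = -1, -1, 1/2, -1/2, 5/8, -7/8, …
Sum ⇒ L₀ = lclm(L_f,L_g) in ℚ(x)⟨Dx⟩.
∫: right-multiply L₀ by Dx.
L = (-54 - 162·x - 162·x^2)·Dx + (36 + 234·x + 486·x^2 + 324·x^3)·Dx^2 + (-6 - 18·x - 18·x^2)·Dx^3 + (4 + 26·x + 54·x^2 + 36·x^3)·Dx^4  (order 4).
h: a_k = 0, 3, -1/2, -35/6, -1/8, 113/40, …
ICs: h(0) = 0, h′(0) = 3, h′′(0) = -1, h′′′(0) = -35.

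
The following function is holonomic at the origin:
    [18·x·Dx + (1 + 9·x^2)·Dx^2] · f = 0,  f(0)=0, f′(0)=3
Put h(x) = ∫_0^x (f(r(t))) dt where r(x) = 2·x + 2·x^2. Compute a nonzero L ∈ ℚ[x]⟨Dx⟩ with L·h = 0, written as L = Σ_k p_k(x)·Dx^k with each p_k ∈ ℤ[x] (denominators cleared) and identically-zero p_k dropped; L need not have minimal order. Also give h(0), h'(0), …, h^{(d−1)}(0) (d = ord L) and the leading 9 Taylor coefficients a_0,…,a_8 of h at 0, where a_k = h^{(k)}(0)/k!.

L = (-2 + 72·x + 288·x^2 + 432·x^3 + 216·x^4)·Dx^2 + (1 + 2·x + 36·x^2 + 144·x^3 + 180·x^4 + 72·x^5)·Dx^3  (order 3).
h: a_k = 0, 0, 3, 2, -18, -216/5, 1116/5, 7704/7, -21384/7, …
ICs: h(0) = 0, h′(0) = 0, h′′(0) = 6.

f: a_k = 0, 3, 0, -9, 0, 243/5, 0, -2187/7, 0, …
L₀ from L_f via x↦r, Dx↦r'^{-1}Dx.
h=∫₀ˣh₀: take L = L₀·Dx.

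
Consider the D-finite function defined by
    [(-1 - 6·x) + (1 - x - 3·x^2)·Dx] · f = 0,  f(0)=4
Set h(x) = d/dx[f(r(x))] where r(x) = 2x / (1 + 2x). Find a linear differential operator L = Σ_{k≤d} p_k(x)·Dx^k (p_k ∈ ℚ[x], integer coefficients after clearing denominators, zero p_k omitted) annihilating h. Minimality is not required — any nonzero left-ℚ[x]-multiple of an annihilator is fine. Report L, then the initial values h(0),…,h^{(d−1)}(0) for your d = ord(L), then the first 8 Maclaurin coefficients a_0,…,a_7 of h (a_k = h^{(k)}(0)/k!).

f: a_k = 4, 4, 16, 28, 76, 160, 388, 868, …
h₀=f(r): pull back L_f along r ⇒ L₀.
h₀' ⇒ L via d/dx closure of L₀.
L = (12 + 72·x + 576·x^2 + 672·x^3) + (-1 - 18·x - 48·x^2 + 136·x^3 + 336·x^4)·Dx  (order 1).
h: a_k = 8, 96, 0, 2304, -5760, 55296, -225792, 1400832, …
ICs: h(0) = 8.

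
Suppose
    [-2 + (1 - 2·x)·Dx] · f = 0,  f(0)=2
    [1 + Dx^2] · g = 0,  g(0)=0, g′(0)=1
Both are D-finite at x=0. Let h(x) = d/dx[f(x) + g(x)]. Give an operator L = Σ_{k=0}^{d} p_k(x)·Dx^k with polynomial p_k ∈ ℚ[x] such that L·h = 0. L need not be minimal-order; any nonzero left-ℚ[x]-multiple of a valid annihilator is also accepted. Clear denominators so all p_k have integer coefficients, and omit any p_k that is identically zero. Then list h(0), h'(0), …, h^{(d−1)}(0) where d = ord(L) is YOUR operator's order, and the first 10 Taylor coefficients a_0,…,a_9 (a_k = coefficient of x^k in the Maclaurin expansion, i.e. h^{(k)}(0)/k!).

L = (196 - 16·x + 16·x^2) + (-25 + 54·x - 12·x^2 + 8·x^3)·Dx + (196 - 16·x + 16·x^2)·Dx^2 + (-25 + 54·x - 12·x^2 + 8·x^3)·Dx^3  (order 3).
h: a_k = 5, 16, 95/2, 128, 7681/24, 768, 1290239/720, 4096, 371589121/40320, 20480, …
ICs: h(0) = 5, h′(0) = 16, h′′(0) = 95.

f: a_k = 2, 4, 8, 16, 32, 64, 128, 256, 512, 1024, …
g: a_k = 0, 1, 0, -1/6, 0, 1/120, 0, -1/5040, 0, 1/362880, …
f+g: L₀ = lclm(L_f,L_g), ord ≤ 1+2.
Differentiate: ansatz ord ≤ ord L₀ ⇒ L.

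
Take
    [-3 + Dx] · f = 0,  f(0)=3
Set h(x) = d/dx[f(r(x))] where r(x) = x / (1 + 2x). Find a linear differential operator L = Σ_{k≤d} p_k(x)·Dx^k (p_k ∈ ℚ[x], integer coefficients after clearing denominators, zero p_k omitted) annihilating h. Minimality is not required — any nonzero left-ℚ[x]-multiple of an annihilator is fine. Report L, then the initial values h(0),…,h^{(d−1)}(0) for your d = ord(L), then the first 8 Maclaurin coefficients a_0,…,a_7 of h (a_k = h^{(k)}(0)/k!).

f: a_k = 3, 9, 27/2, 27/2, 81/8, 243/40, 243/80, 729/560, …
L₀ from L_f via x↦r, Dx↦r'^{-1}Dx.
Differentiate: ansatz ord ≤ ord L₀ ⇒ L.
L = (-1 - 8·x) + (-1 - 4·x - 4·x^2)·Dx  (order 1).
h: a_k = 9, -9, -27/2, 153/2, -1557/8, 14229/40, -37323/80, 136251/560, …
ICs: h(0) = 9.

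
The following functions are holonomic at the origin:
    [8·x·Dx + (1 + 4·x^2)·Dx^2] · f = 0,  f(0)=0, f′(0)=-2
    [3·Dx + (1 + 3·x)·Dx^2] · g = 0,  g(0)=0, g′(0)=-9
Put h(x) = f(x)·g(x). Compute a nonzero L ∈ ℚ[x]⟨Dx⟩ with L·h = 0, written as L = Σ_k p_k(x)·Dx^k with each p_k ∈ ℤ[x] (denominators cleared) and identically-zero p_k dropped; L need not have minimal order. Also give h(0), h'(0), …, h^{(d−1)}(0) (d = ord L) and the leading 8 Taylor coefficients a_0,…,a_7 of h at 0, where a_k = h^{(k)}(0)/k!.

f: a_k = 0, -2, 0, 8/3, 0, -32/5, 0, 128/7, …
g: a_k = 0, -9, 27/2, -27, 243/4, -729/5, 729/2, -6561/7, …
h₀=f·g: eliminate ⇒ L₀, order ≤ 2·2.
L = (1632 + 8496·x + 23040·x^2 + 110016·x^3 + 207360·x^4 + 269568·x^5 + 82944·x^7)·Dx + (418 + 6672·x + 44112·x^2 + 151488·x^3 + 393984·x^4 + 642816·x^5 + 725760·x^6 + 82944·x^7 + 290304·x^8)·Dx^2 + (204 + 1844·x + 12096·x^2 + 47408·x^3 + 122880·x^4 + 240192·x^5 + 331776·x^6 + 361728·x^7 + 82944·x^8 + 165888·x^9)·Dx^3 + (25 + 246·x + 1217·x^2 + 4128·x^3 + 10624·x^4 + 22080·x^5 + 34272·x^6 + 41472·x^7 + 43776·x^8 + 13824·x^9 + 20736·x^10)·Dx^4  (order 4).
h: a_k = 0, 0, 18, -27, 30, -171/2, 1386/5, -3267/5, …
ICs: h(0) = 0, h′(0) = 0, h′′(0) = 36, h′′′(0) = -162.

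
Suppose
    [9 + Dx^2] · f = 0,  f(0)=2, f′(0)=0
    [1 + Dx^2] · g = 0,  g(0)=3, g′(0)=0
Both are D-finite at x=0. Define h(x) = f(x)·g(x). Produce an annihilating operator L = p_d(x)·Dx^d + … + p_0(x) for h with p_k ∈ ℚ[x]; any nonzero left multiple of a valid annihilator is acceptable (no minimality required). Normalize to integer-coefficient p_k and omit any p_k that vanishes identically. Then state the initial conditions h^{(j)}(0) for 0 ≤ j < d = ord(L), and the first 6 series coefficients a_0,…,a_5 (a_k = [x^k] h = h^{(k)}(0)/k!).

L = 64 + 20·Dx^2 + Dx^4  (order 4).
h: a_k = 6, 0, -30, 0, 34, 0, …
ICs: h(0) = 6, h′(0) = 0, h′′(0) = -60, h′′′(0) = 0.

f: a_k = 2, 0, -9, 0, 27/4, 0, …
g: a_k = 3, 0, -3/2, 0, 1/8, 0, …
Product ⇒ symmetric product L₀, ord ≤ 4.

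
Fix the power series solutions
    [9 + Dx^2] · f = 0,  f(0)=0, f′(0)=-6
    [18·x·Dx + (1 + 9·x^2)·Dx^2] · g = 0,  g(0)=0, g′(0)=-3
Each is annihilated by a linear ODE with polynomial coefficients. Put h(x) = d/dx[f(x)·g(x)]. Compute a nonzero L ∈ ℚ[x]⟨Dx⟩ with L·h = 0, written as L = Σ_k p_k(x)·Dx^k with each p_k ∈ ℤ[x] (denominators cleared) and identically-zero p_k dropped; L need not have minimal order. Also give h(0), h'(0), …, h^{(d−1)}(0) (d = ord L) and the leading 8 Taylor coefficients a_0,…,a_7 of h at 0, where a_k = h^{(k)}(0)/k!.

L = (8910 + 214326·x^2 + 3024621·x^4 + 5668704·x^6 + 6377292·x^8 + 9565938·x^10 + 43046721·x^12) + (5508·x + 207036·x^3 + 1837080·x^5 + 4723920·x^7 + 10628820·x^9 + 19131876·x^11)·Dx + (1080 + 27540·x^2 + 389286·x^4 + 971028·x^6 + 1889568·x^8 + 4251528·x^10 + 9565938·x^12)·Dx^2 + (612·x + 23004·x^3 + 204120·x^5 + 524880·x^7 + 1180980·x^9 + 2125764·x^11)·Dx^3 + (10 + 414·x^2 + 5913·x^4 + 37908·x^6 + 131220·x^8 + 354294·x^10 + 531441·x^12)·Dx^4  (order 4).
h: a_k = 0, 36, 0, -324, 0, 4617/2, 0, -94041/5, …
ICs: h(0) = 0, h′(0) = 36, h′′(0) = 0, h′′′(0) = -1944.

f: a_k = 0, -6, 0, 9, 0, -81/20, 0, 243/280, …
g: a_k = 0, -3, 0, 9, 0, -243/5, 0, 2187/7, …
Product ⇒ symmetric product L₀, ord ≤ 4.
Differentiate: ansatz ord ≤ ord L₀ ⇒ L.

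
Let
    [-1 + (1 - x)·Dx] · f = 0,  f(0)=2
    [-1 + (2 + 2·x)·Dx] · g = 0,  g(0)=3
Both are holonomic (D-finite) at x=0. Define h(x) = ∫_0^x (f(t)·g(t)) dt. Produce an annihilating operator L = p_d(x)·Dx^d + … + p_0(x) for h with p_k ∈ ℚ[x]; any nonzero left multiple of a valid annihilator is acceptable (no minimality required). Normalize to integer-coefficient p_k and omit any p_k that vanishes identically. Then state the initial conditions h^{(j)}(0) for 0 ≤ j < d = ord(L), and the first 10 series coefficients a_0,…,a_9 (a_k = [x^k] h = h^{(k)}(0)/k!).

L = (3 + x)·Dx + (-2 + 2·x^2)·Dx^2  (order 2).
h: a_k = 0, 6, 9/2, 11/4, 69/32, 537/320, 365/256, 4317/3584, 8733/8192, 46147/49152, …
ICs: h(0) = 0, h′(0) = 6.

f: a_k = 2, 2, 2, 2, 2, 2, 2, 2, 2, 2, …
g: a_k = 3, 3/2, -3/8, 3/16, -15/128, 21/256, -63/1024, 99/2048, -1287/32768, 2145/65536, …
Product ⇒ symmetric product L₀, ord ≤ 1.
Integrate: L := L₀·Dx.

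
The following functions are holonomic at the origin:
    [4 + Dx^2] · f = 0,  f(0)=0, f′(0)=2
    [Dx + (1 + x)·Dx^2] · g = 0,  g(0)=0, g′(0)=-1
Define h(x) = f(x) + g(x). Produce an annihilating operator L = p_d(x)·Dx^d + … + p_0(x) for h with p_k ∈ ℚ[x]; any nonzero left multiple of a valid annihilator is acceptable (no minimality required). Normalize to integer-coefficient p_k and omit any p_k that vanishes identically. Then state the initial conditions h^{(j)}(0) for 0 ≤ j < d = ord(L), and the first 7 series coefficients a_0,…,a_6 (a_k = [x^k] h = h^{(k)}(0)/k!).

L = (20 + 16·x + 8·x^2)·Dx + (12 + 28·x + 24·x^2 + 8·x^3)·Dx^2 + (5 + 4·x + 2·x^2)·Dx^3 + (3 + 7·x + 6·x^2 + 2·x^3)·Dx^4  (order 4).
h: a_k = 0, 1, 1/2, -5/3, 1/4, 1/15, 1/6, …
ICs: h(0) = 0, h′(0) = 1, h′′(0) = 1, h′′′(0) = -10.

f: a_k = 0, 2, 0, -4/3, 0, 4/15, 0, …
g: a_k = 0, -1, 1/2, -1/3, 1/4, -1/5, 1/6, …
h₀=f+g: left-lcm gives L₀, ord ≤ 4.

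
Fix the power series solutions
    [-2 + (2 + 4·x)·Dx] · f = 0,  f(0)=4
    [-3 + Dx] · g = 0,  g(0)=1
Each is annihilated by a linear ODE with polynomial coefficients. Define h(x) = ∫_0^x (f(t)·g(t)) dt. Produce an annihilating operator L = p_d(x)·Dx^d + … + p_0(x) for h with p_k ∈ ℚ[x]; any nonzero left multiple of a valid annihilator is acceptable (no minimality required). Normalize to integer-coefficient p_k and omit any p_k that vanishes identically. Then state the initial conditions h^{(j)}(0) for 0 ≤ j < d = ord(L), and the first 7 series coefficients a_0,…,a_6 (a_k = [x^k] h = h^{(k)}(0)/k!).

f: a_k = 4, 4, -2, 2, -5/2, 7/2, -21/4, …
g: a_k = 1, 3, 9/2, 9/2, 27/8, 81/40, 81/80, …
h₀=f·g: eliminate ⇒ L₀, order ≤ 1·1.
h=∫h₀ ⇒ L = L₀·Dx.
L = (-4 - 6·x)·Dx + (1 + 2·x)·Dx^2  (order 2).
h: a_k = 0, 4, 8, 28/3, 8, 26/5, 44/15, …
ICs: h(0) = 0, h′(0) = 4.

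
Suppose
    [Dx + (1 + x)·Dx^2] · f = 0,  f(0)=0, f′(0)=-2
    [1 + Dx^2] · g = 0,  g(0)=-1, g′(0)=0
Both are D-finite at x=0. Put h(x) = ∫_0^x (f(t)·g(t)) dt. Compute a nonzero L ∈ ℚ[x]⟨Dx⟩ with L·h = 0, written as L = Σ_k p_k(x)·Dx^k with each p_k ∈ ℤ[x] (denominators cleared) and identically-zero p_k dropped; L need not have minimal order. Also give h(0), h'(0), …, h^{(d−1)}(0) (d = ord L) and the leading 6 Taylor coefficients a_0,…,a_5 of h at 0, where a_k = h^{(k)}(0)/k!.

L = (-3 + 6·x + 19·x^2 + 16·x^3 + 4·x^4)·Dx + (4 + 20·x + 24·x^2 + 8·x^3)·Dx^2 + (20·x + 42·x^2 + 32·x^3 + 8·x^4)·Dx^3 + (4 + 20·x + 24·x^2 + 8·x^3)·Dx^4 + (3 + 14·x + 23·x^2 + 16·x^3 + 4·x^4)·Dx^5  (order 5).
h: a_k = 0, 0, 1, -1/3, -1/12, 0, …
ICs: h(0) = 0, h′(0) = 0, h′′(0) = 2, h′′′(0) = -2, h′′′′(0) = -2.

f: a_k = 0, -2, 1, -2/3, 1/2, -2/5, …
g: a_k = -1, 0, 1/2, 0, -1/24, 0, …
L₀ := L_f ⊗_s L_g (sym. prod.), ord ≤ 4.
Integrate: L := L₀·Dx.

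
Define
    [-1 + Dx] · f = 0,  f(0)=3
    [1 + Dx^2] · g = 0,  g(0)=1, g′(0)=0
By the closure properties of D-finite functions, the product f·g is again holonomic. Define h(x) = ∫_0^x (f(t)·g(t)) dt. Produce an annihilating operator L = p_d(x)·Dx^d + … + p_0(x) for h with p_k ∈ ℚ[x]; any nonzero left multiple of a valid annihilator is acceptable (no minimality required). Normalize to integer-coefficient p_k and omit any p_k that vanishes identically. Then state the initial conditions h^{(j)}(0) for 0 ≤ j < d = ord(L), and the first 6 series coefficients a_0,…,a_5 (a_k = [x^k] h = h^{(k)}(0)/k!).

L = 2·Dx - 2·Dx^2 + Dx^3  (order 3).
h: a_k = 0, 3, 3/2, 0, -1/4, -1/10, …
ICs: h(0) = 0, h′(0) = 3, h′′(0) = 3.

f: a_k = 3, 3, 3/2, 1/2, 1/8, 1/40, …
g: a_k = 1, 0, -1/2, 0, 1/24, 0, …
Product ⇒ symmetric product L₀, ord ≤ 2.
∫: right-multiply L₀ by Dx.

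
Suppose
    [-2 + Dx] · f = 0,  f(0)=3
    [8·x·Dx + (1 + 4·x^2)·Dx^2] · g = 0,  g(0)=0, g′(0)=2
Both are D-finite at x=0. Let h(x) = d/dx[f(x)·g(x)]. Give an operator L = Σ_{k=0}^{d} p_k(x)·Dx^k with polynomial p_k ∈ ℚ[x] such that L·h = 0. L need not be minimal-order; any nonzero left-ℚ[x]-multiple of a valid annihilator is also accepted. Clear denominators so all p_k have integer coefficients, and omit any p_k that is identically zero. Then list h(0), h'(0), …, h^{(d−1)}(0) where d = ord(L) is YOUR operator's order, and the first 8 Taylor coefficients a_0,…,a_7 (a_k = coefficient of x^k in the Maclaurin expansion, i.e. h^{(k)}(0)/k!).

f: a_k = 3, 6, 6, 4, 2, 4/5, 4/15, 8/105, …
g: a_k = 0, 2, 0, -8/3, 0, 32/5, 0, -128/7, …
h₀=f·g: eliminate ⇒ L₀, order ≤ 1·2.
h₀' ⇒ L via d/dx closure of L₀.
L = (4 + 40·x - 48·x^2 + 32·x^3) + (-24·x + 32·x^2 - 32·x^3)·Dx + (-1 + 2·x - 4·x^2 + 8·x^3)·Dx^2  (order 2).
h: a_k = 6, 24, 12, -32, 36, 176, -744/5, -14464/21, …
ICs: h(0) = 6, h′(0) = 24.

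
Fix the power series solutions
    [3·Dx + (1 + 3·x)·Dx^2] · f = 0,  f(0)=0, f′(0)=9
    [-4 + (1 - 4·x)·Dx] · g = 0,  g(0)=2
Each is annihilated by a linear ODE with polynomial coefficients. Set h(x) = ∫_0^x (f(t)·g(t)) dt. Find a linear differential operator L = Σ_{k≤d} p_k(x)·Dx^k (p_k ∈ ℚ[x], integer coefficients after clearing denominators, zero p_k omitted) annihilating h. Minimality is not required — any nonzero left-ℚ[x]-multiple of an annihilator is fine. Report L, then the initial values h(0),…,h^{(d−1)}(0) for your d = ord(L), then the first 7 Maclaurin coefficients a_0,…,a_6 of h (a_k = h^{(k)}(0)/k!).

f: a_k = 0, 9, -27/2, 27, -243/4, 729/5, -729/2, …
g: a_k = 2, 8, 32, 128, 512, 2048, 8192, …
Sym-product of L_f,L_g gives L₀ (≤ ord 2).
h=∫₀ˣh₀: take L = L₀·Dx.
L = 12·Dx + (5 + 36·x)·Dx^2 + (-1 + x + 12·x^2)·Dx^3  (order 3).
h: a_k = 0, 0, 9, 15, 117/2, 1629/10, 2958/5, …
ICs: h(0) = 0, h′(0) = 0, h′′(0) = 18.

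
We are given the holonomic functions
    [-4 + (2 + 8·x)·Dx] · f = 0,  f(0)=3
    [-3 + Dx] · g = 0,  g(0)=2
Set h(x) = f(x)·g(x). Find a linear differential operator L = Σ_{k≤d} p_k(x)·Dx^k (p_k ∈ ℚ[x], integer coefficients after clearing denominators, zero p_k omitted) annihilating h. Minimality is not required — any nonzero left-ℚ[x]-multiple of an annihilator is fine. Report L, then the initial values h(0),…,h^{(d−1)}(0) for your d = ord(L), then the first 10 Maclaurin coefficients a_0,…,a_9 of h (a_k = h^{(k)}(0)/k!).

f: a_k = 3, 6, -6, 12, -30, 84, -252, 792, -2574, 8580, …
g: a_k = 2, 6, 9, 9, 27/4, 81/20, 81/40, 243/280, 729/2240, 243/2240, …
Product ⇒ symmetric product L₀, ord ≤ 1.
L = (-5 - 12·x) + (1 + 4·x)·Dx  (order 1).
h: a_k = 6, 30, 51, 69, 129/4, 1893/20, -1377/8, 176247/280, -4632021/2240, 15776031/2240, …
ICs: h(0) = 6.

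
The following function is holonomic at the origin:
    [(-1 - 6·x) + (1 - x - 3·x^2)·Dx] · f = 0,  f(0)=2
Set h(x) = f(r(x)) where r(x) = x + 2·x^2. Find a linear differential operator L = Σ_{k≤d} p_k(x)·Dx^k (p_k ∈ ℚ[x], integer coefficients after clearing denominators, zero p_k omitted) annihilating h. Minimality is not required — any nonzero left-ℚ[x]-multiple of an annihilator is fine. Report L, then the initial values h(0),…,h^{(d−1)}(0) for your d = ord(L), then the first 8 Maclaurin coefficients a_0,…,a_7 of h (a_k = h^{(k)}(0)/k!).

L = (1 + 10·x + 36·x^2 + 48·x^3) + (-1 + x + 5·x^2 + 12·x^3 + 12·x^4)·Dx  (order 1).
h: a_k = 2, 2, 12, 46, 154, 552, 2018, 7178, …
ICs: h(0) = 2.

f: a_k = 2, 2, 8, 14, 38, 80, 194, 434, …
h₀=f(r): pull back L_f along r ⇒ L₀.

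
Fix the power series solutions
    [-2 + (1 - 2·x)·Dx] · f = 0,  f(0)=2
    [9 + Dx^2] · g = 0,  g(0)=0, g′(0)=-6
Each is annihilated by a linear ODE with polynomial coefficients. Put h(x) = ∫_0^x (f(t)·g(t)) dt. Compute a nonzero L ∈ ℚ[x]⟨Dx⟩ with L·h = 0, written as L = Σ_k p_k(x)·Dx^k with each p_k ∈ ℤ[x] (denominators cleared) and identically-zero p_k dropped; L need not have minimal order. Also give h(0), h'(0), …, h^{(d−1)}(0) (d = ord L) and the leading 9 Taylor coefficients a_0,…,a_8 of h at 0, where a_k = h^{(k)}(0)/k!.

f: a_k = 2, 4, 8, 16, 32, 64, 128, 256, 512, …
g: a_k = 0, -6, 0, 9, 0, -81/20, 0, 243/280, 0, …
Sym-product of L_f,L_g gives L₀ (≤ ord 2).
h=∫₀ˣh₀: take L = L₀·Dx.
L = (-9 + 18·x)·Dx + 4·Dx^2 + (-1 + 2·x)·Dx^3  (order 3).
h: a_k = 0, 0, -6, -8, -15/2, -12, -427/20, -183/5, -71493/1120, …
ICs: h(0) = 0, h′(0) = 0, h′′(0) = -12.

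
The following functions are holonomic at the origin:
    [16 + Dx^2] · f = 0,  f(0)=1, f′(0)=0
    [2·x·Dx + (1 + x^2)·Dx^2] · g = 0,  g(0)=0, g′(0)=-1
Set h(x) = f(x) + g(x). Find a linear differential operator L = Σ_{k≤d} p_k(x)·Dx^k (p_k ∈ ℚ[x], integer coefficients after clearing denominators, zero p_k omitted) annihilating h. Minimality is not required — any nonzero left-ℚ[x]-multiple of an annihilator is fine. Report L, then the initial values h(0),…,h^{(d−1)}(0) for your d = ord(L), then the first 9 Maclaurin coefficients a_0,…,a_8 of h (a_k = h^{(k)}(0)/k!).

L = (64·x + 704·x^3 + 256·x^5)·Dx + (112 + 416·x^2 + 432·x^4 + 128·x^6)·Dx^2 + (4·x + 44·x^3 + 16·x^5)·Dx^3 + (7 + 26·x^2 + 27·x^4 + 8·x^6)·Dx^4  (order 4).
h: a_k = 1, -1, -8, 1/3, 32/3, -1/5, -256/45, 1/7, 512/315, …
ICs: h(0) = 1, h′(0) = -1, h′′(0) = -16, h′′′(0) = 2.

f: a_k = 1, 0, -8, 0, 32/3, 0, -256/45, 0, 512/315, …
g: a_k = 0, -1, 0, 1/3, 0, -1/5, 0, 1/7, 0, …
f+g: L₀ = lclm(L_f,L_g), ord ≤ 2+2.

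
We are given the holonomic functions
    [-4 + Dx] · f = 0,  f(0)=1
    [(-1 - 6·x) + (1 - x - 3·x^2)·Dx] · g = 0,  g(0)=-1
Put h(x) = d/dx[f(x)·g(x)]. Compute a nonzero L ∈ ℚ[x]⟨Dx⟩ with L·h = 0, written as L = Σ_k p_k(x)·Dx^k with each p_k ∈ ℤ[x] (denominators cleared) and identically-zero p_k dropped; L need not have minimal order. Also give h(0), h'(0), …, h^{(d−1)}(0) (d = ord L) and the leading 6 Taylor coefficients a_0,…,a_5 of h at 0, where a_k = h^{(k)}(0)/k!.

f: a_k = 1, 4, 8, 32/3, 32/3, 128/15, …
g: a_k = -1, -1, -4, -7, -19, -40, …
Sym-product of L_f,L_g gives L₀ (≤ ord 1).
h₀' ⇒ L via d/dx closure of L₀.
L = (32 + 26·x - 98·x^2 - 48·x^3 + 144·x^4) + (-5 + 3·x + 29·x^2 - 6·x^3 - 36·x^4)·Dx  (order 1).
h: a_k = -5, -32, -125, -1204/3, -3508/3, -9730/3, …
ICs: h(0) = -5.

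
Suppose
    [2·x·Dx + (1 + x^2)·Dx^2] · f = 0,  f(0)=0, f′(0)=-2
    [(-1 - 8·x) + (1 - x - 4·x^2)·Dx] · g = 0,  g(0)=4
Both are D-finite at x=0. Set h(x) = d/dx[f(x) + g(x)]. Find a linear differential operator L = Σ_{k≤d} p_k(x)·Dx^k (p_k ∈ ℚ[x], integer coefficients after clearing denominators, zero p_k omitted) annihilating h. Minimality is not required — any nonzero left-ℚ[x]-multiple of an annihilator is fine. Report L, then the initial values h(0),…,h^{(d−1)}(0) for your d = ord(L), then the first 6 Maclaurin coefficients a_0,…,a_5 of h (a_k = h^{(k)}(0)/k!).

L = (10 - 40·x - 478·x^2 - 864·x^3 - 2496·x^4 - 384·x^6) + (-28 - 246·x - 316·x^2 - 1182·x^3 - 752·x^4 - 2048·x^5 - 48·x^6 - 384·x^7)·Dx + (5 + 8·x + 32·x^2 - 104·x^3 - 197·x^4 - 128·x^5 - 288·x^6 - 16·x^7 - 64·x^8)·Dx^2  (order 2).
h: a_k = 2, 40, 110, 464, 1298, 4344, …
ICs: h(0) = 2, h′(0) = 40.

f: a_k = 0, -2, 0, 2/3, 0, -2/5, …
g: a_k = 4, 4, 20, 36, 116, 260, …
f+g: L₀ = lclm(L_f,L_g), ord ≤ 2+1.
Derive L from L₀ (diff closure).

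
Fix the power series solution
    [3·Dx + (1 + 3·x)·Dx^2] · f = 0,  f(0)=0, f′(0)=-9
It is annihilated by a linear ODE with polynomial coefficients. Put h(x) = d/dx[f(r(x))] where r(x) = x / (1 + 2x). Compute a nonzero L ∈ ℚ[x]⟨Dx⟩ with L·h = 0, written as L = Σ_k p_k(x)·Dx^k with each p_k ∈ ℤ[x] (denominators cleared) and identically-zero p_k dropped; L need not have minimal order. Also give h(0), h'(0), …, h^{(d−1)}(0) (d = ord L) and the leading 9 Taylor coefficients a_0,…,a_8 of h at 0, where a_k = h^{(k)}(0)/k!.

f: a_k = 0, -9, 27/2, -27, 243/4, -729/5, 729/2, -6561/7, 19683/8, …
L₀ from L_f via x↦r, Dx↦r'^{-1}Dx.
Differentiate: ansatz ord ≤ ord L₀ ⇒ L.
L = (7 + 20·x) + (1 + 7·x + 10·x^2)·Dx  (order 1).
h: a_k = -9, 63, -351, 1827, -9279, 46683, -233991, 1171107, -5857839, …
ICs: h(0) = -9.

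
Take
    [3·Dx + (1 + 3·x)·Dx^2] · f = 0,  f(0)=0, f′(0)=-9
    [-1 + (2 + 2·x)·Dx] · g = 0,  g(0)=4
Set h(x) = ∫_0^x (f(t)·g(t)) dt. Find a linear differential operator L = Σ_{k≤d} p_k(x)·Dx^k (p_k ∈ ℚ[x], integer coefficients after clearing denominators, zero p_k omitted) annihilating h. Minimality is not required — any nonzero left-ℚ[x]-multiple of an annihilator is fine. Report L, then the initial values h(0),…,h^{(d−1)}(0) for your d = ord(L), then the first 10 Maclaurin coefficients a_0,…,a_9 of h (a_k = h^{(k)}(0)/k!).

f: a_k = 0, -9, 27/2, -27, 243/4, -729/5, 729/2, -6561/7, 19683/8, -6561, …
g: a_k = 4, 2, -1/2, 1/4, -5/32, 7/64, -21/256, 33/512, -429/8192, 715/16384, …
Sym-product of L_f,L_g gives L₀ (≤ ord 2).
h=∫₀ˣh₀: take L = L₀·Dx.
L = (-3 + 3·x)·Dx + (8 + 8·x)·Dx^2 + (4 + 20·x + 28·x^2 + 12·x^3)·Dx^3  (order 3).
h: a_k = 0, 0, -18, 12, -153/8, 36, -23649/320, 180189/1120, -26213571/71680, 3849861/4480, …
ICs: h(0) = 0, h′(0) = 0, h′′(0) = -36.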